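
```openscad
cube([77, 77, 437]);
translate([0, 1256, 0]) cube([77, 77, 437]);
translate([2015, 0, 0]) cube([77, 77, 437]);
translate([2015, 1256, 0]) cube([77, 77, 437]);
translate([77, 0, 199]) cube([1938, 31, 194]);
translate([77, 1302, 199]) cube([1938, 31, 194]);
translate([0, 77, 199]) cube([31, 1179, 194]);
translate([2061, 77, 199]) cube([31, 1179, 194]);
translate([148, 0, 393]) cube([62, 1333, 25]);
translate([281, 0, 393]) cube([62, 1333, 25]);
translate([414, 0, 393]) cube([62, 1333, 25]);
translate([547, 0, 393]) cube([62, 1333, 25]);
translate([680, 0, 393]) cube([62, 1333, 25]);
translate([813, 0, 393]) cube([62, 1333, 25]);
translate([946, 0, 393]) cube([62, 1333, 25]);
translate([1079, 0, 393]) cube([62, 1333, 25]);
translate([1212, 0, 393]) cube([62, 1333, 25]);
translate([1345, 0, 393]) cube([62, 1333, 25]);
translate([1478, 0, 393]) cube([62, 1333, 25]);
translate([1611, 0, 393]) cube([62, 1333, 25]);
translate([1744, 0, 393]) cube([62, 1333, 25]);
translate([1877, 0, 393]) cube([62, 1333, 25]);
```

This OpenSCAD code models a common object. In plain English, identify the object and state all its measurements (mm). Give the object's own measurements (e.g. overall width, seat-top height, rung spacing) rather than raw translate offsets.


A bed frame 2092 mm long (x) by 1333 mm wide (y). Four 77×77 mm corner posts, 437 mm tall, at the corners of the footprint. Four rails of 31 mm thickness and 194 mm height run between adjacent posts with their undersides at z = 199 mm, their outer faces flush with the outside of the frame (the two x-running rails run between the posts' inner faces; the two y-running rails run between the posts' inner faces). 14 slats, each 62 mm wide (x) and 25 mm thick, lie across the top of the two x-running rails, running the full 1333 mm width of the frame in y; along x they sit between the end posts with a 71 mm gap after the −x posts and between neighbouring slats, leaving 76 mm before the +x posts.


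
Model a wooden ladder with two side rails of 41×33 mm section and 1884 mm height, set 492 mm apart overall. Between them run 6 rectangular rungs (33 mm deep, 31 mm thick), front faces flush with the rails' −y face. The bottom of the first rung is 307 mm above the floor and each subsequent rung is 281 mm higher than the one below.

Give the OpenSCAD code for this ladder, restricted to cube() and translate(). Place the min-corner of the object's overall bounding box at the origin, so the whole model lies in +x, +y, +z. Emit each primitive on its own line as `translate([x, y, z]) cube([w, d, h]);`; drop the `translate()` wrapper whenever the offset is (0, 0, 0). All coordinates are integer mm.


cube([41, 33, 1884]);
translate([451, 0, 0]) cube([41, 33, 1884]);
translate([41, 0, 307]) cube([410, 33, 31]);
translate([41, 0, 588]) cube([410, 33, 31]);
translate([41, 0, 869]) cube([410, 33, 31]);
translate([41, 0, 1150]) cube([410, 33, 31]);
translate([41, 0, 1431]) cube([410, 33, 31]);
translate([41, 0, 1712]) cube([410, 33, 31]);


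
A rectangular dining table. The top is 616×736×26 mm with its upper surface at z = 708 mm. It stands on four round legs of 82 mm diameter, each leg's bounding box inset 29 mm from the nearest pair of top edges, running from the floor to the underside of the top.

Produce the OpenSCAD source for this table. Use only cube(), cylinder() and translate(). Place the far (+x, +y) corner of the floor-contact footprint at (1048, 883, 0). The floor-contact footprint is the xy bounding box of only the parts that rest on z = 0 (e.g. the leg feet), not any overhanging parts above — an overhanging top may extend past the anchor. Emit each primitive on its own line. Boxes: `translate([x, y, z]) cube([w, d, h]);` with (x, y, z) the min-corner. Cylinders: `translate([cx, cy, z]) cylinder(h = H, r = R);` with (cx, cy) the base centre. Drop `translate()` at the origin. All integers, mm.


translate([461, 176, 682]) cube([616, 736, 26]);
translate([531, 246, 0]) cylinder(h = 682, r = 41);
translate([1007, 246, 0]) cylinder(h = 682, r = 41);
translate([531, 842, 0]) cylinder(h = 682, r = 41);
translate([1007, 842, 0]) cylinder(h = 682, r = 41);


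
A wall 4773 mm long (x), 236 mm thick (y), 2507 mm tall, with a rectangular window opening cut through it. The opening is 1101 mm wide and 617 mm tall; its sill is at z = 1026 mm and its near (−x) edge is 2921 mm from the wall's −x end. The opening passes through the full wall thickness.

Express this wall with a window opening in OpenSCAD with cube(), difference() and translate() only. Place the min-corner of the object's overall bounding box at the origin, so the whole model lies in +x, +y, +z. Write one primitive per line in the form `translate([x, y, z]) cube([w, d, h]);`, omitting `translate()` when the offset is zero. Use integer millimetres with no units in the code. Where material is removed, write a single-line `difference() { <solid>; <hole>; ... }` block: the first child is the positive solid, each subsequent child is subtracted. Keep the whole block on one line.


difference() { cube([4773, 236, 2507]); translate([2921, 0, 1026]) cube([1101, 236, 617]); }


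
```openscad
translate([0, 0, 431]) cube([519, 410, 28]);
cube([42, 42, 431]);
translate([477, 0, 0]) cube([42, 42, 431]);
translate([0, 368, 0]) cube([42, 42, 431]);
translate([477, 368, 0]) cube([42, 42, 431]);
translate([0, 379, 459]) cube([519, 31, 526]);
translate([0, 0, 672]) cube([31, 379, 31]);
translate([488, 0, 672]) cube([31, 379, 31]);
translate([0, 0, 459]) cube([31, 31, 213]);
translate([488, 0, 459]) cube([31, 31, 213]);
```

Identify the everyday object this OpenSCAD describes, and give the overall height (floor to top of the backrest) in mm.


A chair. The overall height is 985 mm.

A slab on four corner posts with a tall panel at the back — a chair. The seat slab sits at z = 431 with thickness 28, and the 526 mm backrest starts at the seat top, so the overall height is 431 + 28 + 526 = 985 mm.


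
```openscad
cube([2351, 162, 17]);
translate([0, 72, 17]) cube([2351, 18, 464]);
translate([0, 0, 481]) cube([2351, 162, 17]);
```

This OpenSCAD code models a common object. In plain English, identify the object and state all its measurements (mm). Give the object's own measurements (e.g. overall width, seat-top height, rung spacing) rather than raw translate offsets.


An I-beam lying along x, 2351 mm long. Overall section height 498 mm. Two flanges 162 mm wide (y) and 17 mm thick, one on the floor and one at the top; a web 18 mm thick runs between them, centred on the flange width.


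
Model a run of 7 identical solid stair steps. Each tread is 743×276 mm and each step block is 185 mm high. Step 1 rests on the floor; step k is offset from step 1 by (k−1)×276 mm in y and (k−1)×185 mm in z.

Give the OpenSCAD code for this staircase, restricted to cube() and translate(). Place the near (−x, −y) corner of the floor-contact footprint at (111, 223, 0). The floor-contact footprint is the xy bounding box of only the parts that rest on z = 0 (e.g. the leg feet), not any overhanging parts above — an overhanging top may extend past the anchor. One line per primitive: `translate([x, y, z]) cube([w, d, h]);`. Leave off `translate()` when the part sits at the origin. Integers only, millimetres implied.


translate([111, 223, 0]) cube([743, 276, 185]);
translate([111, 499, 185]) cube([743, 276, 185]);
translate([111, 775, 370]) cube([743, 276, 185]);
translate([111, 1051, 555]) cube([743, 276, 185]);
translate([111, 1327, 740]) cube([743, 276, 185]);
translate([111, 1603, 925]) cube([743, 276, 185]);
translate([111, 1879, 1110]) cube([743, 276, 185]);


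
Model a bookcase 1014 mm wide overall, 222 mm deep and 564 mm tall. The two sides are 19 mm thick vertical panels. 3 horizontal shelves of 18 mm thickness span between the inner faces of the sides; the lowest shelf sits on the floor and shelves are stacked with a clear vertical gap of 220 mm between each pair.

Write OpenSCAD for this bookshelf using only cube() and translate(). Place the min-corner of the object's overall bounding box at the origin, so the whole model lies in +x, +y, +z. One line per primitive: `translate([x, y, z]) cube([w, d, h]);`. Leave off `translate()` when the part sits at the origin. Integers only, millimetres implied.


cube([19, 222, 564]);
translate([995, 0, 0]) cube([19, 222, 564]);
translate([19, 0, 0]) cube([976, 222, 18]);
translate([19, 0, 238]) cube([976, 222, 18]);
translate([19, 0, 476]) cube([976, 222, 18]);


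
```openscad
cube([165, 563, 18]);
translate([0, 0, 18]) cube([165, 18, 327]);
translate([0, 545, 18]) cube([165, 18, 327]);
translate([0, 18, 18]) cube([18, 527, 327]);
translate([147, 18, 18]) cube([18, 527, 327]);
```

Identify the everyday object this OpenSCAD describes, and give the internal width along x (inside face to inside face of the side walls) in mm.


An open box. The internal width is 129 mm.

A 165×563 base slab with four walls standing on it — an open box. The base is 165 mm wide and the walls are 18 mm thick, so the internal width is 165 − 2 × 18 = 129 mm.


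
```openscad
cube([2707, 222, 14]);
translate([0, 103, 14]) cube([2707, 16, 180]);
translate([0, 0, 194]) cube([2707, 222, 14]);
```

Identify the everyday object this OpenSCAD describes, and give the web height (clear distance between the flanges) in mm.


An I-beam. The web height is 180 mm.

Two wide flanges with a thin centred web — an I-beam. Overall 208 mm minus two 14 mm flanges gives a web of 208 − 2·14 = 180 mm.


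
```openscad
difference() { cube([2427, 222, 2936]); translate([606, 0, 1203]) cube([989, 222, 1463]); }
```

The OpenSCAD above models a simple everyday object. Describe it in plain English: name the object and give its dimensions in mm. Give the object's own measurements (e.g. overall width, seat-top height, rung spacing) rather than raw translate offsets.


A wall 2427 mm long (x), 222 mm thick (y), 2936 mm tall, with a rectangular window opening cut through it. The opening is 989 mm wide and 1463 mm tall; its sill is at z = 1203 mm and its near (−x) edge is 606 mm from the wall's −x end. The opening passes through the full wall thickness.


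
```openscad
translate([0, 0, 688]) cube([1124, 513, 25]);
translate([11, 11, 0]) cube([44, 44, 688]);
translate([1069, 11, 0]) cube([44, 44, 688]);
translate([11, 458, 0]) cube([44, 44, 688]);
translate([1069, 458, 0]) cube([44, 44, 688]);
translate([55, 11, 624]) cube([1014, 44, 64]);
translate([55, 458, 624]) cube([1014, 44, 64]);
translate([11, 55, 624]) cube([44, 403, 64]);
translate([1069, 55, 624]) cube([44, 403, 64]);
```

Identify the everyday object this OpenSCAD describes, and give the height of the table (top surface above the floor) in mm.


A table. The table height is 713 mm.

A 1124×513×25 slab sits at z = 688 on four 44 mm square posts — a table. The top surface is at 688 + 25 = 713 mm.


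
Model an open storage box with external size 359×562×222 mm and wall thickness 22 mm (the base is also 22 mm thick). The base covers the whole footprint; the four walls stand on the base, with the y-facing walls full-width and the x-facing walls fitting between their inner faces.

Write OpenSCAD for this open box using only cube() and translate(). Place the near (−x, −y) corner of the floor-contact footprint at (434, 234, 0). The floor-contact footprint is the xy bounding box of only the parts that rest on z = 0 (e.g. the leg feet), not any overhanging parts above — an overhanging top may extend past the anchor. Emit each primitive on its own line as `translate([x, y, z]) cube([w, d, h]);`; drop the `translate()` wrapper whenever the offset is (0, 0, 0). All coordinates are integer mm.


translate([434, 234, 0]) cube([359, 562, 22]);
translate([434, 234, 22]) cube([359, 22, 200]);
translate([434, 774, 22]) cube([359, 22, 200]);
translate([434, 256, 22]) cube([22, 518, 200]);
translate([771, 256, 22]) cube([22, 518, 200]);


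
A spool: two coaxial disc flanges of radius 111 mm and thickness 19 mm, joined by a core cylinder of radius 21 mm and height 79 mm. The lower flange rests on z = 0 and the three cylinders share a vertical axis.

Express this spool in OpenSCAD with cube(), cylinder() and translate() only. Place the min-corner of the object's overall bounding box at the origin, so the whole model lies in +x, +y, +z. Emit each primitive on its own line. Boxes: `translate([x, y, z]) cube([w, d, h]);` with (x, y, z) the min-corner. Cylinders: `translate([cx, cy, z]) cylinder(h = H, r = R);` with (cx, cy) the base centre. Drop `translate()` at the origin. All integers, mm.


translate([111, 111, 0]) cylinder(h = 19, r = 111);
translate([111, 111, 19]) cylinder(h = 79, r = 21);
translate([111, 111, 98]) cylinder(h = 19, r = 111);


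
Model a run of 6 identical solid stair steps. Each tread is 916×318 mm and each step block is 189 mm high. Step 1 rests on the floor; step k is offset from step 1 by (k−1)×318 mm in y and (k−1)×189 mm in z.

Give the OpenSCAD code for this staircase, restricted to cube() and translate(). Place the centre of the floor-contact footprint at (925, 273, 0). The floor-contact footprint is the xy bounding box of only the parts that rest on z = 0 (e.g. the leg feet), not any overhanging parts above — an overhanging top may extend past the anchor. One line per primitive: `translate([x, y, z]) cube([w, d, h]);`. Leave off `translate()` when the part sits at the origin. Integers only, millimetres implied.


translate([467, 114, 0]) cube([916, 318, 189]);
translate([467, 432, 189]) cube([916, 318, 189]);
translate([467, 750, 378]) cube([916, 318, 189]);
translate([467, 1068, 567]) cube([916, 318, 189]);
translate([467, 1386, 756]) cube([916, 318, 189]);
translate([467, 1704, 945]) cube([916, 318, 189]);


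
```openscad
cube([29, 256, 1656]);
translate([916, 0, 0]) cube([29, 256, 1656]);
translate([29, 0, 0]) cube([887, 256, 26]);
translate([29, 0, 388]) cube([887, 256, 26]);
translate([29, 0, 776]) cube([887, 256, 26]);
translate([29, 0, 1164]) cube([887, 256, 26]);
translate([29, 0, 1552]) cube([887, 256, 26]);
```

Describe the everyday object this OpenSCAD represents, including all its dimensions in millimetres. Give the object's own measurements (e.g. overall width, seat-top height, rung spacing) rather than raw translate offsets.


An open bookshelf. Two side panels, each 29 mm thick, 256 mm deep and 1656 mm tall, stand 945 mm apart (outside-to-outside). Between them sit 5 shelves, each 26 mm thick and 256 mm deep, spanning the full gap between the sides. The bottom shelf rests on the floor (its underside at z = 0) and the clear gap between one shelf's top and the next shelf's underside is 362 mm.


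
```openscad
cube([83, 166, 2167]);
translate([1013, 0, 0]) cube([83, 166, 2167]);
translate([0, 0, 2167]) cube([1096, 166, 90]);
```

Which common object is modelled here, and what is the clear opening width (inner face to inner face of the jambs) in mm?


A door frame. The clear opening width is 930 mm.

Two 2167 mm tall posts with a header on top — a door frame. The left jamb is 83 mm wide at x = 0; the right jamb starts at x = 1013. The clear opening is 1013 − 83 = 930 mm.


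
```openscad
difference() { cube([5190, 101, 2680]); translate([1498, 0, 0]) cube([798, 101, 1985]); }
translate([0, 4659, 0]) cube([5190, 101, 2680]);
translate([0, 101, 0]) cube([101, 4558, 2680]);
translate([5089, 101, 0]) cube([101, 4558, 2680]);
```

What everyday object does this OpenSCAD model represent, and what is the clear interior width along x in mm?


A single room. The interior width is 4988 mm.

Four walls enclosing a rectangle with a door in the front wall — a room. Outside width 5190 minus two 101 mm walls gives 4988 mm.


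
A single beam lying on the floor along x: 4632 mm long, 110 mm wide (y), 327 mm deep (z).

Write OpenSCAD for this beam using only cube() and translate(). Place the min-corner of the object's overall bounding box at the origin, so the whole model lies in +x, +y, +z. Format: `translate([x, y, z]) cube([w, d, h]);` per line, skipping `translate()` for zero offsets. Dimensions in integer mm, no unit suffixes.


cube([4632, 110, 327]);


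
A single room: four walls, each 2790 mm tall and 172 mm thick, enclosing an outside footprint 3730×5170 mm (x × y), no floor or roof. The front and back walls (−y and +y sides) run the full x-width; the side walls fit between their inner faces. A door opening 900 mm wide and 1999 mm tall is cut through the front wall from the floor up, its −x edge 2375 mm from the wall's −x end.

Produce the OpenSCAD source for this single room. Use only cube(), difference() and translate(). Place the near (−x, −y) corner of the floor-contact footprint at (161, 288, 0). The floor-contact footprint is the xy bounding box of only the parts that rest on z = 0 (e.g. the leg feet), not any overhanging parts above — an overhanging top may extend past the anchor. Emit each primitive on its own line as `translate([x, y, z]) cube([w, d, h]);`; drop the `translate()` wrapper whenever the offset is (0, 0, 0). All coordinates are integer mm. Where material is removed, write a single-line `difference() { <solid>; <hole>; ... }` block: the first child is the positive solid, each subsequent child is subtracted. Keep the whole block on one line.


difference() { translate([161, 288, 0]) cube([3730, 172, 2790]); translate([2536, 288, 0]) cube([900, 172, 1999]); }
translate([161, 5286, 0]) cube([3730, 172, 2790]);
translate([161, 460, 0]) cube([172, 4826, 2790]);
translate([3719, 460, 0]) cube([172, 4826, 2790]);


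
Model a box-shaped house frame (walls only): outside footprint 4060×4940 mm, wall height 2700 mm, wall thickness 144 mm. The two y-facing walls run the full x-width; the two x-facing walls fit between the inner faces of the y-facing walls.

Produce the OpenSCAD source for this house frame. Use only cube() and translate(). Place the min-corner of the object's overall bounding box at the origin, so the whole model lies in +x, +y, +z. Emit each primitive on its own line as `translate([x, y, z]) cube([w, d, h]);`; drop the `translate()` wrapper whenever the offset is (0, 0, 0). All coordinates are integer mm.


cube([4060, 144, 2700]);
translate([0, 4796, 0]) cube([4060, 144, 2700]);
translate([0, 144, 0]) cube([144, 4652, 2700]);
translate([3916, 144, 0]) cube([144, 4652, 2700]);


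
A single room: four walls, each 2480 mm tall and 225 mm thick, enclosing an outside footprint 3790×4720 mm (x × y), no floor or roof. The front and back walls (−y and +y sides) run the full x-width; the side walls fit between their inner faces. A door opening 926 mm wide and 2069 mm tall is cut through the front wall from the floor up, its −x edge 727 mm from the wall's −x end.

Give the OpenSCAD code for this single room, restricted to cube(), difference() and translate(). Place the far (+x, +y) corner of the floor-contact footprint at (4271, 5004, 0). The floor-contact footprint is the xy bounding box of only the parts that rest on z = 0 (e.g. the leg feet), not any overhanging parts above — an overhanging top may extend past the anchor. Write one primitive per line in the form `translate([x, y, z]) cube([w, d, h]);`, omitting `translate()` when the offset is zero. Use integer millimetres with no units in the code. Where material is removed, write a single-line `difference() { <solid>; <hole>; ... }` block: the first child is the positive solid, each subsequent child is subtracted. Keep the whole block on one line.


difference() { translate([481, 284, 0]) cube([3790, 225, 2480]); translate([1208, 284, 0]) cube([926, 225, 2069]); }
translate([481, 4779, 0]) cube([3790, 225, 2480]);
translate([481, 509, 0]) cube([225, 4270, 2480]);
translate([4046, 509, 0]) cube([225, 4270, 2480]);


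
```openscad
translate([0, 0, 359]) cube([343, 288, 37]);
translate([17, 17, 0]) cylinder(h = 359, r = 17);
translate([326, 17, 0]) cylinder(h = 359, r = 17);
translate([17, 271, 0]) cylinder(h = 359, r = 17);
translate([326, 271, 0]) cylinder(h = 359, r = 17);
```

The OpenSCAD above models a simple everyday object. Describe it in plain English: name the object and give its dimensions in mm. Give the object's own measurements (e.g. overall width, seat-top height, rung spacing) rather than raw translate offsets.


A simple wooden stool: a rectangular seat 343 mm (x) by 288 mm (y), 37 mm thick, top face at z = 396 mm, on four round legs, each 34 mm in diameter. The legs rest on z = 0, each leg's axis is inset half a diameter from the nearest pair of seat edges (so the leg's bounding box is flush with the corner).


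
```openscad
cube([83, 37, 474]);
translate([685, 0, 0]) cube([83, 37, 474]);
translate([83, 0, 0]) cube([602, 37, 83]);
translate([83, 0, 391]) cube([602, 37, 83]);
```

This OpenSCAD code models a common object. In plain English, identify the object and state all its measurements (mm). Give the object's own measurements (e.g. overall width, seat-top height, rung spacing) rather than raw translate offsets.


A rectangular picture frame lying in the x–z plane (depth along y). The opening is 602 mm wide (x) by 308 mm tall (z), surrounded by a border 83 mm wide on all four sides. The frame is 37 mm deep and is made of two full-height vertical stiles with two horizontal rails fitted between them.


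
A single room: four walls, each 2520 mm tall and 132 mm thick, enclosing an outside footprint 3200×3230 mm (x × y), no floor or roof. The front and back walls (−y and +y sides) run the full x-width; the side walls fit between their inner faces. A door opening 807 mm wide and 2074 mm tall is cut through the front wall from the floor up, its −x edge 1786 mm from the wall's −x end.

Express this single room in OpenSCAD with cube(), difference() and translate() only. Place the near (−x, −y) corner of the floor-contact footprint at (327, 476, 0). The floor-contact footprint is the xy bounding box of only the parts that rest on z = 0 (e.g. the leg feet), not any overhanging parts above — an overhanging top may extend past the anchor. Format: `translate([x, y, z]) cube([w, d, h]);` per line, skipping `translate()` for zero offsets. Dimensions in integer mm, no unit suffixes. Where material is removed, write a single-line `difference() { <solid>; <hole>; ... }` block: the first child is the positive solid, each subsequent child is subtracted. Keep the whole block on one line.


difference() { translate([327, 476, 0]) cube([3200, 132, 2520]); translate([2113, 476, 0]) cube([807, 132, 2074]); }
translate([327, 3574, 0]) cube([3200, 132, 2520]);
translate([327, 608, 0]) cube([132, 2966, 2520]);
translate([3395, 608, 0]) cube([132, 2966, 2520]);


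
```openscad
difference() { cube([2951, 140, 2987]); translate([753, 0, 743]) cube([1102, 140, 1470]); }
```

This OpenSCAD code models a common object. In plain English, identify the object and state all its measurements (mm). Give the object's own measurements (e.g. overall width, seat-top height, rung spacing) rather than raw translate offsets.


A wall 2951 mm long (x), 140 mm thick (y), 2987 mm tall, with a rectangular window opening cut through it. The opening is 1102 mm wide and 1470 mm tall; its sill is at z = 743 mm and its near (−x) edge is 753 mm from the wall's −x end. The opening passes through the full wall thickness.


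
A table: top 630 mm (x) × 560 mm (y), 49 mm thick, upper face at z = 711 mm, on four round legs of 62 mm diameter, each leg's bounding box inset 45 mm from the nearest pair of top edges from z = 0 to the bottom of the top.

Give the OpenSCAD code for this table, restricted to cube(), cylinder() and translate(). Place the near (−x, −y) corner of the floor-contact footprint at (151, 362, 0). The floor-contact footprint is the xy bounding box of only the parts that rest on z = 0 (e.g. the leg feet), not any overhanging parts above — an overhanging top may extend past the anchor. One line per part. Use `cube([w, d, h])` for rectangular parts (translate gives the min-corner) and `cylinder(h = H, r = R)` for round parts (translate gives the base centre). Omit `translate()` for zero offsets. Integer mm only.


translate([106, 317, 662]) cube([630, 560, 49]);
translate([182, 393, 0]) cylinder(h = 662, r = 31);
translate([660, 393, 0]) cylinder(h = 662, r = 31);
translate([182, 801, 0]) cylinder(h = 662, r = 31);
translate([660, 801, 0]) cylinder(h = 662, r = 31);


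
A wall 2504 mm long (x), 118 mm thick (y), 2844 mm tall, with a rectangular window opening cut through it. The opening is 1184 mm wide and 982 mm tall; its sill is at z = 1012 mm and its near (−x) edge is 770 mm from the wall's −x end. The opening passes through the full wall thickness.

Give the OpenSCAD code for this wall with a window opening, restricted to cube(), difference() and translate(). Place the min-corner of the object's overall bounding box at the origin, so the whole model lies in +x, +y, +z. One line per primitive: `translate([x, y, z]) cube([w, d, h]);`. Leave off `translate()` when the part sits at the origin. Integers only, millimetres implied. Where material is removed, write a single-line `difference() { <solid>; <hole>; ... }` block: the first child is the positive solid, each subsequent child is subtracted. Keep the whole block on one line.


difference() { cube([2504, 118, 2844]); translate([770, 0, 1012]) cube([1184, 118, 982]); }


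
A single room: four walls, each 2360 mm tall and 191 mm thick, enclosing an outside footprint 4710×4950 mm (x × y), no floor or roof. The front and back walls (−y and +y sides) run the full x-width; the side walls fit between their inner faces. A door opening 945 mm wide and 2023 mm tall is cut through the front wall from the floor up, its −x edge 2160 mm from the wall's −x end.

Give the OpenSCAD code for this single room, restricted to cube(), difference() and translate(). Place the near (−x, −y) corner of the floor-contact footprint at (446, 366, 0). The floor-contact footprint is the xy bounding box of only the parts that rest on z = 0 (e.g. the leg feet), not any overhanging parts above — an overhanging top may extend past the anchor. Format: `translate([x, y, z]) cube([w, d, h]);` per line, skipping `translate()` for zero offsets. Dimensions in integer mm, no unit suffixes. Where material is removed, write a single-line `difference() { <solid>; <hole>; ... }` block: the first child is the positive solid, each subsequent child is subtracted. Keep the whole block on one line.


difference() { translate([446, 366, 0]) cube([4710, 191, 2360]); translate([2606, 366, 0]) cube([945, 191, 2023]); }
translate([446, 5125, 0]) cube([4710, 191, 2360]);
translate([446, 557, 0]) cube([191, 4568, 2360]);
translate([4965, 557, 0]) cube([191, 4568, 2360]);


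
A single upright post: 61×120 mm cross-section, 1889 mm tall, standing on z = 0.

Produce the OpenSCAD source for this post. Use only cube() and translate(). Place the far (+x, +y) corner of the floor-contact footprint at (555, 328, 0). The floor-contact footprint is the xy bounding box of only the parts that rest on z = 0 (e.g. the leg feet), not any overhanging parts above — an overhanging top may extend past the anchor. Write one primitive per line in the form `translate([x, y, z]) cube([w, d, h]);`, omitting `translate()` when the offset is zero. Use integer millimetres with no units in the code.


translate([494, 208, 0]) cube([61, 120, 1889]);


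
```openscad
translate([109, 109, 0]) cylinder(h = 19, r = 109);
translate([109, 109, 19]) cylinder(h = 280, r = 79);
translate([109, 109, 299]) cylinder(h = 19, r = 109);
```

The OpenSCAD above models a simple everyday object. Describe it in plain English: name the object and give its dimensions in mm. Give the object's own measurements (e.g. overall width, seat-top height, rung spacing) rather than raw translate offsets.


A spool: two coaxial disc flanges of radius 109 mm and thickness 19 mm, joined by a core cylinder of radius 79 mm and height 280 mm. The lower flange rests on z = 0 and the three cylinders share a vertical axis.


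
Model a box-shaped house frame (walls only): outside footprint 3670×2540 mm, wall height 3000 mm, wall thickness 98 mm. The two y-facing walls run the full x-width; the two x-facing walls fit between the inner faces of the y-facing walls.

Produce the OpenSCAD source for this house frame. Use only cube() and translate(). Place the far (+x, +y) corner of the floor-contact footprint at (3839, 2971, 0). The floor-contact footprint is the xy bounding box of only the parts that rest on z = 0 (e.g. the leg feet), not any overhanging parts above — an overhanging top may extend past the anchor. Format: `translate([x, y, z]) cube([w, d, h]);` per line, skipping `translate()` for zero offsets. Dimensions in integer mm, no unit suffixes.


translate([169, 431, 0]) cube([3670, 98, 3000]);
translate([169, 2873, 0]) cube([3670, 98, 3000]);
translate([169, 529, 0]) cube([98, 2344, 3000]);
translate([3741, 529, 0]) cube([98, 2344, 3000]);


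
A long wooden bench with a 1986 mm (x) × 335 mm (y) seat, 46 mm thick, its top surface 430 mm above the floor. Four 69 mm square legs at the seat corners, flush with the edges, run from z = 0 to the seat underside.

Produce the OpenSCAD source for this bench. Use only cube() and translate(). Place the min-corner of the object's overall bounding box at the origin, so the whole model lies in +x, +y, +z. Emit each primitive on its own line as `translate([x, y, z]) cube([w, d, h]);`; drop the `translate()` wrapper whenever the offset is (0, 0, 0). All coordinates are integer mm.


translate([0, 0, 384]) cube([1986, 335, 46]);
cube([69, 69, 384]);
translate([0, 266, 0]) cube([69, 69, 384]);
translate([1917, 0, 0]) cube([69, 69, 384]);
translate([1917, 266, 0]) cube([69, 69, 384]);


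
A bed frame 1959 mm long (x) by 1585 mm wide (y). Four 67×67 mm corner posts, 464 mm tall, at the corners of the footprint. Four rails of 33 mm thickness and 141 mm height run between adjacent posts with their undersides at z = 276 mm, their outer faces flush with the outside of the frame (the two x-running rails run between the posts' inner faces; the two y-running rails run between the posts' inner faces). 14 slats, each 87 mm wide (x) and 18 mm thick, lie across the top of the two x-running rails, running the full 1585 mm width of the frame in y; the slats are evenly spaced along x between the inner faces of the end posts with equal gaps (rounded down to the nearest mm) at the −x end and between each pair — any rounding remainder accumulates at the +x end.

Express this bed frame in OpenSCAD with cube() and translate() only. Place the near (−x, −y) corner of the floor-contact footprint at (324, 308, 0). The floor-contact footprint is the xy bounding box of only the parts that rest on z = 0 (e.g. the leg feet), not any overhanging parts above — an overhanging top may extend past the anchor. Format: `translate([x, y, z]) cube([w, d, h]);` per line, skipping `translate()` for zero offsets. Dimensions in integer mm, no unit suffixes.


// slat z = rail_z + rail_h = 276 + 141 = 417
// slat gap = ⌊(1825 − 14·87) / 15⌋ = 40
translate([324, 308, 0]) cube([67, 67, 464]);
translate([324, 1826, 0]) cube([67, 67, 464]);
translate([2216, 308, 0]) cube([67, 67, 464]);
translate([2216, 1826, 0]) cube([67, 67, 464]);
translate([391, 308, 276]) cube([1825, 33, 141]);
translate([391, 1860, 276]) cube([1825, 33, 141]);
translate([324, 375, 276]) cube([33, 1451, 141]);
translate([2250, 375, 276]) cube([33, 1451, 141]);
translate([431, 308, 417]) cube([87, 1585, 18]);
translate([558, 308, 417]) cube([87, 1585, 18]);
translate([685, 308, 417]) cube([87, 1585, 18]);
translate([812, 308, 417]) cube([87, 1585, 18]);
translate([939, 308, 417]) cube([87, 1585, 18]);
translate([1066, 308, 417]) cube([87, 1585, 18]);
translate([1193, 308, 417]) cube([87, 1585, 18]);
translate([1320, 308, 417]) cube([87, 1585, 18]);
translate([1447, 308, 417]) cube([87, 1585, 18]);
translate([1574, 308, 417]) cube([87, 1585, 18]);
translate([1701, 308, 417]) cube([87, 1585, 18]);
translate([1828, 308, 417]) cube([87, 1585, 18]);
translate([1955, 308, 417]) cube([87, 1585, 18]);
translate([2082, 308, 417]) cube([87, 1585, 18]);


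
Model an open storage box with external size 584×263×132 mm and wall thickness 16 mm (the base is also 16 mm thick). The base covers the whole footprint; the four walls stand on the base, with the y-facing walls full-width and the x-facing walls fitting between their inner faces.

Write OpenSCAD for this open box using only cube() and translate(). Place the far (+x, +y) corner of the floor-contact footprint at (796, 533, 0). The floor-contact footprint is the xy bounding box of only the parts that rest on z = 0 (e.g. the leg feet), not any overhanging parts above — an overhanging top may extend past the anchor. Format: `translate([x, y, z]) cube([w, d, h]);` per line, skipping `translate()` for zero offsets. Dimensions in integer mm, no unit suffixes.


translate([212, 270, 0]) cube([584, 263, 16]);
translate([212, 270, 16]) cube([584, 16, 116]);
translate([212, 517, 16]) cube([584, 16, 116]);
translate([212, 286, 16]) cube([16, 231, 116]);
translate([780, 286, 16]) cube([16, 231, 116]);


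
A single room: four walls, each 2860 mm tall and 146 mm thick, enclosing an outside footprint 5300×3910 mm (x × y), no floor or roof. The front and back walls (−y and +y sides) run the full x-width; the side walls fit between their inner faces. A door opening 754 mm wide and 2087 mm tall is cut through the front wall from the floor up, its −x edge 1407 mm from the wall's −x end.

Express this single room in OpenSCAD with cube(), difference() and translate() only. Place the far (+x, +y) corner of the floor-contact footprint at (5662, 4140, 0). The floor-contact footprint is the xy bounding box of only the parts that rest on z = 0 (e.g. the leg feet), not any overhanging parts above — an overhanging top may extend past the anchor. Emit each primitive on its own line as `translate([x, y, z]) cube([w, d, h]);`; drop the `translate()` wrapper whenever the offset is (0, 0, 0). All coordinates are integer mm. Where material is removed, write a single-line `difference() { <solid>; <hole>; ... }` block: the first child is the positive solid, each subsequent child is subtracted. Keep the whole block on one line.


difference() { translate([362, 230, 0]) cube([5300, 146, 2860]); translate([1769, 230, 0]) cube([754, 146, 2087]); }
translate([362, 3994, 0]) cube([5300, 146, 2860]);
translate([362, 376, 0]) cube([146, 3618, 2860]);
translate([5516, 376, 0]) cube([146, 3618, 2860]);


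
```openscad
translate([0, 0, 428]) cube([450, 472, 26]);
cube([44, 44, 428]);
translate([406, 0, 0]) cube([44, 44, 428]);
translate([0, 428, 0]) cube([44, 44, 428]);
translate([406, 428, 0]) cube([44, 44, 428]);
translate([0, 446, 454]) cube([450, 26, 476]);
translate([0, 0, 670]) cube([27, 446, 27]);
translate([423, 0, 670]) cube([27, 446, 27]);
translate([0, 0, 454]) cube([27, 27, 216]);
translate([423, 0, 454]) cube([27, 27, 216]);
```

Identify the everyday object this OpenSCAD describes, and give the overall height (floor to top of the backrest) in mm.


A chair. The overall height is 930 mm.

A slab on four corner posts with a tall panel at the back — a chair. The seat slab sits at z = 428 with thickness 26, and the 476 mm backrest starts at the seat top, so the overall height is 428 + 26 + 476 = 930 mm.


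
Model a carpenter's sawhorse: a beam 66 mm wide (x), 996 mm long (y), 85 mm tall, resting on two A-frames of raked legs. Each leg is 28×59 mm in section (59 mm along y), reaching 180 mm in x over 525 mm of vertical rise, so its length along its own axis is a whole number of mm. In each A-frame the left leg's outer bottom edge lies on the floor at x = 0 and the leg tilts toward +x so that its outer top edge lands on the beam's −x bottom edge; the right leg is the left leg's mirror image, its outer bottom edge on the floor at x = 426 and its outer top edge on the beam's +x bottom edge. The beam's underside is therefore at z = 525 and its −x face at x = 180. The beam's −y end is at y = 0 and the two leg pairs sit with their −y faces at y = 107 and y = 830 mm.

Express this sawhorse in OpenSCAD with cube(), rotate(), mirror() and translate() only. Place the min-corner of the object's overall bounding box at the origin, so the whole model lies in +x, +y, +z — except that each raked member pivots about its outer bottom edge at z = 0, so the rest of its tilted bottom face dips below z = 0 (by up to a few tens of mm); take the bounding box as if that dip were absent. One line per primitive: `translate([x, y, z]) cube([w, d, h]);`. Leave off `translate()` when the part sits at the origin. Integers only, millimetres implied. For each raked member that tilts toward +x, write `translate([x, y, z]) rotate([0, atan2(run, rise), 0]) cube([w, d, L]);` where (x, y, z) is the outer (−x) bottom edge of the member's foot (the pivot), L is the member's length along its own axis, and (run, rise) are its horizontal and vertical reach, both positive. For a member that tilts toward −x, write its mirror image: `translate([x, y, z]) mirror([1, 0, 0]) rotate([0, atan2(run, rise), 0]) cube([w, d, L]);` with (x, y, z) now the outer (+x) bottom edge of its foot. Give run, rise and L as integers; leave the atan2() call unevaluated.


translate([180, 0, 525]) cube([66, 996, 85]);
translate([0, 107, 0]) rotate([0, atan2(180, 525), 0]) cube([28, 59, 555]);
translate([426, 107, 0]) mirror([1, 0, 0]) rotate([0, atan2(180, 525), 0]) cube([28, 59, 555]);
translate([0, 830, 0]) rotate([0, atan2(180, 525), 0]) cube([28, 59, 555]);
translate([426, 830, 0]) mirror([1, 0, 0]) rotate([0, atan2(180, 525), 0]) cube([28, 59, 555]);


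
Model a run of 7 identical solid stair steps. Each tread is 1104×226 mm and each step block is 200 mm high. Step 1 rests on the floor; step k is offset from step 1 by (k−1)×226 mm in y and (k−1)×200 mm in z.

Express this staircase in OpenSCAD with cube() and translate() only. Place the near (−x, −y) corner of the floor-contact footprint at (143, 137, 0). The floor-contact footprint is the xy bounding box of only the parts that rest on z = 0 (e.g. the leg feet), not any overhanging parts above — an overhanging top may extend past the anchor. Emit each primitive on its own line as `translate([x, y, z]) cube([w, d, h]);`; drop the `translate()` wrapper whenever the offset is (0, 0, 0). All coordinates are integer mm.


translate([143, 137, 0]) cube([1104, 226, 200]);
translate([143, 363, 200]) cube([1104, 226, 200]);
translate([143, 589, 400]) cube([1104, 226, 200]);
translate([143, 815, 600]) cube([1104, 226, 200]);
translate([143, 1041, 800]) cube([1104, 226, 200]);
translate([143, 1267, 1000]) cube([1104, 226, 200]);
translate([143, 1493, 1200]) cube([1104, 226, 200]);


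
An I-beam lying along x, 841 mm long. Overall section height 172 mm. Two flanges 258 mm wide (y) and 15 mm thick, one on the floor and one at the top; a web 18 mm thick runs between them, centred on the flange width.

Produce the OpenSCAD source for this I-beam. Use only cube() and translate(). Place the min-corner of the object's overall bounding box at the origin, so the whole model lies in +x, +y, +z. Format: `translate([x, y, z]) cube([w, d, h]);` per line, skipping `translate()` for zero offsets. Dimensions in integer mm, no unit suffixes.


cube([841, 258, 15]);
translate([0, 120, 15]) cube([841, 18, 142]);
translate([0, 0, 157]) cube([841, 258, 15]);


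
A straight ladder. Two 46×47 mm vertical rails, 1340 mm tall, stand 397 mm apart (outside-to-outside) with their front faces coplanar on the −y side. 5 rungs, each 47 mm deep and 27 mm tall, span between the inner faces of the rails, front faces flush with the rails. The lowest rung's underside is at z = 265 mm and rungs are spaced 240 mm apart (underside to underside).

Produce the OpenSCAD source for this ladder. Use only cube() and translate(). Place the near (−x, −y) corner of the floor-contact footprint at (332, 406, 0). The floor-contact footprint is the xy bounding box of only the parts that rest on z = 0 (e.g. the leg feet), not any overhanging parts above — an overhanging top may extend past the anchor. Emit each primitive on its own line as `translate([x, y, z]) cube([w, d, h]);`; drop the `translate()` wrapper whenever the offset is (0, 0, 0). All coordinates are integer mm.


translate([332, 406, 0]) cube([46, 47, 1340]);
translate([683, 406, 0]) cube([46, 47, 1340]);
translate([378, 406, 265]) cube([305, 47, 27]);
translate([378, 406, 505]) cube([305, 47, 27]);
translate([378, 406, 745]) cube([305, 47, 27]);
translate([378, 406, 985]) cube([305, 47, 27]);
translate([378, 406, 1225]) cube([305, 47, 27]);
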